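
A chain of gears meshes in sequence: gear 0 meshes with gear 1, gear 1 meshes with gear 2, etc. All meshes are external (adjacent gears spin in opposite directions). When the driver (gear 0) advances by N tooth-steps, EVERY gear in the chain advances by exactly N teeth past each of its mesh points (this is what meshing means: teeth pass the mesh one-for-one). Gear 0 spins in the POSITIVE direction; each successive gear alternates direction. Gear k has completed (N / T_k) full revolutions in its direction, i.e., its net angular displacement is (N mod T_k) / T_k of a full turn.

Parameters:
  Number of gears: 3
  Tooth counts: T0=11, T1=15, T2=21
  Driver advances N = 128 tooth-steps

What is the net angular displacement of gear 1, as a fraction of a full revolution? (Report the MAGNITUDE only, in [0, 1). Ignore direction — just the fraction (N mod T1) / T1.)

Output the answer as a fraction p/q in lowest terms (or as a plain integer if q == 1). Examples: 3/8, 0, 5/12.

Chain of 3 gears, tooth counts: [11, 15, 21]
  gear 0: T0=11, direction=positive, advance = 128 mod 11 = 7 teeth = 7/11 turn
  gear 1: T1=15, direction=negative, advance = 128 mod 15 = 8 teeth = 8/15 turn
  gear 2: T2=21, direction=positive, advance = 128 mod 21 = 2 teeth = 2/21 turn
Gear 1: 128 mod 15 = 8
Fraction = 8 / 15 = 8/15 (gcd(8,15)=1) = 8/15

Answer: 8/15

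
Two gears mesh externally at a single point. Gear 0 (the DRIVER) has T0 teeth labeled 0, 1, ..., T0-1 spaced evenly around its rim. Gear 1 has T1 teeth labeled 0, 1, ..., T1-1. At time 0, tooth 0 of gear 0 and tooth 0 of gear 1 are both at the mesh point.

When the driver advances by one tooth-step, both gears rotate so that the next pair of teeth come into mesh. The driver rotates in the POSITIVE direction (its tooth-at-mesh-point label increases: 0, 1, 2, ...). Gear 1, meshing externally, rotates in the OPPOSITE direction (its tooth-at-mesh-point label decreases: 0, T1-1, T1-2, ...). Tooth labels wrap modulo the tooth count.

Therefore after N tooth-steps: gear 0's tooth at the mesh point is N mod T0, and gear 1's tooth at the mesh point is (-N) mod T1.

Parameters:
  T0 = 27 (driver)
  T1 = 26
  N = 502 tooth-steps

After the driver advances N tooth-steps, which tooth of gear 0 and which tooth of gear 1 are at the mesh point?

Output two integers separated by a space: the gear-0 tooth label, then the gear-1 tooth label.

Gear 0 (driver, T0=27): tooth at mesh = N mod T0
  502 = 18 * 27 + 16, so 502 mod 27 = 16
  gear 0 tooth = 16
Gear 1 (driven, T1=26): tooth at mesh = (-N) mod T1
  502 = 19 * 26 + 8, so 502 mod 26 = 8
  (-502) mod 26 = (-8) mod 26 = 26 - 8 = 18
Mesh after 502 steps: gear-0 tooth 16 meets gear-1 tooth 18

Answer: 16 18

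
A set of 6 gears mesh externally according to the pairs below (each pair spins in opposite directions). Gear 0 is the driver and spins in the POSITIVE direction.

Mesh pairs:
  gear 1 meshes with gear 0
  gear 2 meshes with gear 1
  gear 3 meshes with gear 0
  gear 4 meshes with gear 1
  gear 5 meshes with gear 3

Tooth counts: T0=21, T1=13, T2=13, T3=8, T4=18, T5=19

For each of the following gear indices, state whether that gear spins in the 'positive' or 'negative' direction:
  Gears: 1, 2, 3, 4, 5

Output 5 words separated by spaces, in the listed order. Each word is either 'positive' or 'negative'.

Answer: negative positive negative positive positive

Derivation:
Gear 0 (driver): positive (depth 0)
  gear 1: meshes with gear 0 -> depth 1 -> negative (opposite of gear 0)
  gear 2: meshes with gear 1 -> depth 2 -> positive (opposite of gear 1)
  gear 3: meshes with gear 0 -> depth 1 -> negative (opposite of gear 0)
  gear 4: meshes with gear 1 -> depth 2 -> positive (opposite of gear 1)
  gear 5: meshes with gear 3 -> depth 2 -> positive (opposite of gear 3)
Queried indices 1, 2, 3, 4, 5 -> negative, positive, negative, positive, positive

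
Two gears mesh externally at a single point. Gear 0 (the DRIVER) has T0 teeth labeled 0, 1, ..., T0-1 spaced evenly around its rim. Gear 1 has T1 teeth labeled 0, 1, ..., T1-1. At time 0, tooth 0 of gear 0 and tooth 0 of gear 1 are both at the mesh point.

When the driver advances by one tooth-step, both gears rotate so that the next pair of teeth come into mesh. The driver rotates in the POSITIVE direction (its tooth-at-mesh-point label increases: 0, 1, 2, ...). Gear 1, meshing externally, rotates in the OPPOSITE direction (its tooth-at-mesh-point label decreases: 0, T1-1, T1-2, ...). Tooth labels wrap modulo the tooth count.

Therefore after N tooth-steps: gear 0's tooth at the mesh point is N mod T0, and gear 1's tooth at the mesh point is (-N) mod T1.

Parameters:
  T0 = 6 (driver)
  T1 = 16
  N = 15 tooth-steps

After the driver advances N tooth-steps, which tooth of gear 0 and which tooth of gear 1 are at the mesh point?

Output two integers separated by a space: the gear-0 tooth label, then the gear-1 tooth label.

Answer: 3 1

Derivation:
Gear 0 (driver, T0=6): tooth at mesh = N mod T0
  15 = 2 * 6 + 3, so 15 mod 6 = 3
  gear 0 tooth = 3
Gear 1 (driven, T1=16): tooth at mesh = (-N) mod T1
  15 = 0 * 16 + 15, so 15 mod 16 = 15
  (-15) mod 16 = (-15) mod 16 = 16 - 15 = 1
Mesh after 15 steps: gear-0 tooth 3 meets gear-1 tooth 1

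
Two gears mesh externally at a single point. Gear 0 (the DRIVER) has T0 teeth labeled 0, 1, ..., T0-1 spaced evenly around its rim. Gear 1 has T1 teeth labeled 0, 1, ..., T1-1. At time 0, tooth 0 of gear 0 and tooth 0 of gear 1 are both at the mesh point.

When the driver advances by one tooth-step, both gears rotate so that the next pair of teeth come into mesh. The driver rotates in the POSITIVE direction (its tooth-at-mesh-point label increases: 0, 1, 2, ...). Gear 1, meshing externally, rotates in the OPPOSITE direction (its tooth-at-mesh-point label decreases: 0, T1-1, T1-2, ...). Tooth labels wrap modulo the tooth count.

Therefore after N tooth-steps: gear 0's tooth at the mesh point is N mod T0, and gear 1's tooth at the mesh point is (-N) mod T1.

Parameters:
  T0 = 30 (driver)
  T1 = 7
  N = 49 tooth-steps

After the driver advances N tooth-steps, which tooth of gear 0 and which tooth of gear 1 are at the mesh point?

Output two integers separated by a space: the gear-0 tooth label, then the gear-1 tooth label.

Gear 0 (driver, T0=30): tooth at mesh = N mod T0
  49 = 1 * 30 + 19, so 49 mod 30 = 19
  gear 0 tooth = 19
Gear 1 (driven, T1=7): tooth at mesh = (-N) mod T1
  49 = 7 * 7 + 0, so 49 mod 7 = 0
  (-49) mod 7 = 0
Mesh after 49 steps: gear-0 tooth 19 meets gear-1 tooth 0

Answer: 19 0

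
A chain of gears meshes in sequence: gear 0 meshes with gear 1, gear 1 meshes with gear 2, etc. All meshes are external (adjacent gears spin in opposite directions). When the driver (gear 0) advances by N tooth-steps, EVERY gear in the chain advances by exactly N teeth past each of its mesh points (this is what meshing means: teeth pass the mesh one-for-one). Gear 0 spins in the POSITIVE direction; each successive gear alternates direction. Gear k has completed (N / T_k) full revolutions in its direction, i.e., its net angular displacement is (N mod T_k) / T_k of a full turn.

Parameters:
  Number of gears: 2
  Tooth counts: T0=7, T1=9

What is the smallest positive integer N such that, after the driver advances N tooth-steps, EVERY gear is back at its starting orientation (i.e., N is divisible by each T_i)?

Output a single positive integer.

Answer: 63

Derivation:
Gear k returns to start when N is a multiple of T_k.
All gears at start simultaneously when N is a common multiple of [7, 9]; the smallest such N is lcm(7, 9).
Start: lcm = T0 = 7
Fold in T1=9: gcd(7, 9) = 1; lcm(7, 9) = 7 * 9 / 1 = 63 / 1 = 63
Full cycle length = 63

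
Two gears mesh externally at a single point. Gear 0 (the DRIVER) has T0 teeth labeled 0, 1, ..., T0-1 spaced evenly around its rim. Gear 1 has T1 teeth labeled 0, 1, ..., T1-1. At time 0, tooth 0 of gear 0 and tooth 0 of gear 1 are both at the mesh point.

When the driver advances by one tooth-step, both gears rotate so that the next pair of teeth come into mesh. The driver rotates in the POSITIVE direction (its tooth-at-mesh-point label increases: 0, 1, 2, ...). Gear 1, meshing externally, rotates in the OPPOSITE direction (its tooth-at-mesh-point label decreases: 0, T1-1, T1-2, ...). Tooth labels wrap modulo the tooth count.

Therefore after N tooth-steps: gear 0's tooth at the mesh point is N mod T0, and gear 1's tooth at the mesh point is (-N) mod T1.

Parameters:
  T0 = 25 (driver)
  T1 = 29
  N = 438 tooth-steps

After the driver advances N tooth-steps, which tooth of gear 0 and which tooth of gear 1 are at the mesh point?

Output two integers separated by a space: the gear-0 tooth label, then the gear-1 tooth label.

Gear 0 (driver, T0=25): tooth at mesh = N mod T0
  438 = 17 * 25 + 13, so 438 mod 25 = 13
  gear 0 tooth = 13
Gear 1 (driven, T1=29): tooth at mesh = (-N) mod T1
  438 = 15 * 29 + 3, so 438 mod 29 = 3
  (-438) mod 29 = (-3) mod 29 = 29 - 3 = 26
Mesh after 438 steps: gear-0 tooth 13 meets gear-1 tooth 26

Answer: 13 26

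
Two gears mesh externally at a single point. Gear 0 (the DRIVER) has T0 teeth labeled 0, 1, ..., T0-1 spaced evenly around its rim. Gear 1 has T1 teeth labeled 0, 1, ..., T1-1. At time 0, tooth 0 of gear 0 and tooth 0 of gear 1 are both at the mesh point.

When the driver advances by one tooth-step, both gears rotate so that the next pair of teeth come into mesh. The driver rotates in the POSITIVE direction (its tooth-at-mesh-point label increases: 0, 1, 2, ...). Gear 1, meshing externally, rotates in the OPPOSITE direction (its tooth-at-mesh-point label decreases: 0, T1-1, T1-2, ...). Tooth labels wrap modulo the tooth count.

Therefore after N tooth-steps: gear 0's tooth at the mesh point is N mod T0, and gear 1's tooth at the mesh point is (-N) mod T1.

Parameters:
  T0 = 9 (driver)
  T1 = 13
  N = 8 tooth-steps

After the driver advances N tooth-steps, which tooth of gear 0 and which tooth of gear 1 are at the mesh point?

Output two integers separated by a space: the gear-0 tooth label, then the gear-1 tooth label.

Gear 0 (driver, T0=9): tooth at mesh = N mod T0
  8 = 0 * 9 + 8, so 8 mod 9 = 8
  gear 0 tooth = 8
Gear 1 (driven, T1=13): tooth at mesh = (-N) mod T1
  8 = 0 * 13 + 8, so 8 mod 13 = 8
  (-8) mod 13 = (-8) mod 13 = 13 - 8 = 5
Mesh after 8 steps: gear-0 tooth 8 meets gear-1 tooth 5

Answer: 8 5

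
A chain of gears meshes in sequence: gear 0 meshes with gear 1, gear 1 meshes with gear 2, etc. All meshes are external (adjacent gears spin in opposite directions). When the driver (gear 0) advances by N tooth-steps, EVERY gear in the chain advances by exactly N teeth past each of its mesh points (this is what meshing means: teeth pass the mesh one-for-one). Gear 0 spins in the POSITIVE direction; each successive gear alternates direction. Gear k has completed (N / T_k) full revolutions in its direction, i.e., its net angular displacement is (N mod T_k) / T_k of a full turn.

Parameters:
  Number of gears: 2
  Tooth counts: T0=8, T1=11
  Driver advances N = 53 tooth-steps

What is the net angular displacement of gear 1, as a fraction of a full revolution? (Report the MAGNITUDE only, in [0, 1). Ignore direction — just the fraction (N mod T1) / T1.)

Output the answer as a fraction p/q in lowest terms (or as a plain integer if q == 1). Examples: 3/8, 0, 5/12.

Chain of 2 gears, tooth counts: [8, 11]
  gear 0: T0=8, direction=positive, advance = 53 mod 8 = 5 teeth = 5/8 turn
  gear 1: T1=11, direction=negative, advance = 53 mod 11 = 9 teeth = 9/11 turn
Gear 1: 53 mod 11 = 9
Fraction = 9 / 11 = 9/11 (gcd(9,11)=1) = 9/11

Answer: 9/11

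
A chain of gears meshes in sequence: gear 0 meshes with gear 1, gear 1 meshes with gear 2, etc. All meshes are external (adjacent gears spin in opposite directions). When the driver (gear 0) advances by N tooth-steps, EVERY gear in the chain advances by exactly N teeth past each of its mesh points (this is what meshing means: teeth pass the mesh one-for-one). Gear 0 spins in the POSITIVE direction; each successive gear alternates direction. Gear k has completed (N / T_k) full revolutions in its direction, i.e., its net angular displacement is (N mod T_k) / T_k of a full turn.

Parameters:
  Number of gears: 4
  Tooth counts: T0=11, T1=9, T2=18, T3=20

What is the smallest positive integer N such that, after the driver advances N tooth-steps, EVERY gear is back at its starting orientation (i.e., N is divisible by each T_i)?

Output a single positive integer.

Gear k returns to start when N is a multiple of T_k.
All gears at start simultaneously when N is a common multiple of [11, 9, 18, 20]; the smallest such N is lcm(11, 9, 18, 20).
Start: lcm = T0 = 11
Fold in T1=9: gcd(11, 9) = 1; lcm(11, 9) = 11 * 9 / 1 = 99 / 1 = 99
Fold in T2=18: gcd(99, 18) = 9; lcm(99, 18) = 99 * 18 / 9 = 1782 / 9 = 198
Fold in T3=20: gcd(198, 20) = 2; lcm(198, 20) = 198 * 20 / 2 = 3960 / 2 = 1980
Full cycle length = 1980

Answer: 1980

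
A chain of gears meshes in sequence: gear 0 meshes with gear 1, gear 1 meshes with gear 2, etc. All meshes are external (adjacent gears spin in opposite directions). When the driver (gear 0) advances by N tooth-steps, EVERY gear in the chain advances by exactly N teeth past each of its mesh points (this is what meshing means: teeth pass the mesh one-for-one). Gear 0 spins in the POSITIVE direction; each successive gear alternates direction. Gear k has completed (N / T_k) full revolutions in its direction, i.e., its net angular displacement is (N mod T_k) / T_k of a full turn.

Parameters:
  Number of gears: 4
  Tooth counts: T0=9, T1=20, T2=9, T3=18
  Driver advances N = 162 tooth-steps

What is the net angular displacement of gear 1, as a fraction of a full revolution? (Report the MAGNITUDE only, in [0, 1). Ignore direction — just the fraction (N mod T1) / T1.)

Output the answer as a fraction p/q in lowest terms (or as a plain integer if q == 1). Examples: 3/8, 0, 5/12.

Chain of 4 gears, tooth counts: [9, 20, 9, 18]
  gear 0: T0=9, direction=positive, advance = 162 mod 9 = 0 teeth = 0/9 turn
  gear 1: T1=20, direction=negative, advance = 162 mod 20 = 2 teeth = 2/20 turn
  gear 2: T2=9, direction=positive, advance = 162 mod 9 = 0 teeth = 0/9 turn
  gear 3: T3=18, direction=negative, advance = 162 mod 18 = 0 teeth = 0/18 turn
Gear 1: 162 mod 20 = 2
Fraction = 2 / 20 = 1/10 (gcd(2,20)=2) = 1/10

Answer: 1/10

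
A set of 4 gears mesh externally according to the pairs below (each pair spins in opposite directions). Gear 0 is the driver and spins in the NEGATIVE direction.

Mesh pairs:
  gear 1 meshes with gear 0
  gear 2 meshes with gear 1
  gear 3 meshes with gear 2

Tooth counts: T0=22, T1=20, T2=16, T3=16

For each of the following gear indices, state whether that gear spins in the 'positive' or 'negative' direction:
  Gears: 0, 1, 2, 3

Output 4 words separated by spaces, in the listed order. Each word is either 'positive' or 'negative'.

Answer: negative positive negative positive

Derivation:
Gear 0 (driver): negative (depth 0)
  gear 1: meshes with gear 0 -> depth 1 -> positive (opposite of gear 0)
  gear 2: meshes with gear 1 -> depth 2 -> negative (opposite of gear 1)
  gear 3: meshes with gear 2 -> depth 3 -> positive (opposite of gear 2)
Queried indices 0, 1, 2, 3 -> negative, positive, negative, positive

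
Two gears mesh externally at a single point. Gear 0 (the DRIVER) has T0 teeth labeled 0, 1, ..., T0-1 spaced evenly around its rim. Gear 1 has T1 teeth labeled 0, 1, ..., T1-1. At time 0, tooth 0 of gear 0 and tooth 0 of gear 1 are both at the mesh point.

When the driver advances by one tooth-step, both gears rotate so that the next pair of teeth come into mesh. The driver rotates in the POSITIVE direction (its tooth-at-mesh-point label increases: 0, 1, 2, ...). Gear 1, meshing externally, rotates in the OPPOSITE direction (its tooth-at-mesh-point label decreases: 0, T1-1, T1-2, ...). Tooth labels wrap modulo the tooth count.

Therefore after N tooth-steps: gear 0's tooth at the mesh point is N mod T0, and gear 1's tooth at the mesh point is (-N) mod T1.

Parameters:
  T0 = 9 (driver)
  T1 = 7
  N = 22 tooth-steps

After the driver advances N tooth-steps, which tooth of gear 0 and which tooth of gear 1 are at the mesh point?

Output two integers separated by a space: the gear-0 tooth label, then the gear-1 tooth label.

Gear 0 (driver, T0=9): tooth at mesh = N mod T0
  22 = 2 * 9 + 4, so 22 mod 9 = 4
  gear 0 tooth = 4
Gear 1 (driven, T1=7): tooth at mesh = (-N) mod T1
  22 = 3 * 7 + 1, so 22 mod 7 = 1
  (-22) mod 7 = (-1) mod 7 = 7 - 1 = 6
Mesh after 22 steps: gear-0 tooth 4 meets gear-1 tooth 6

Answer: 4 6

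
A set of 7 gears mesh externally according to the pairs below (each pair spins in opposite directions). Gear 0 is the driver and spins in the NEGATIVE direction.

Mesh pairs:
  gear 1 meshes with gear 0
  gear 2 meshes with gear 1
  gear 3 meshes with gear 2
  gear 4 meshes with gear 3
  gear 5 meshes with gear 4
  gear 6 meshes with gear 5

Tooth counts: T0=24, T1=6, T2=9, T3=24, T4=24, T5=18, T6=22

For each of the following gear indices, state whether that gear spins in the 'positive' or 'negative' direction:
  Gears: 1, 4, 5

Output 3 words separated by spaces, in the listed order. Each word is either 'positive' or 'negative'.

Gear 0 (driver): negative (depth 0)
  gear 1: meshes with gear 0 -> depth 1 -> positive (opposite of gear 0)
  gear 2: meshes with gear 1 -> depth 2 -> negative (opposite of gear 1)
  gear 3: meshes with gear 2 -> depth 3 -> positive (opposite of gear 2)
  gear 4: meshes with gear 3 -> depth 4 -> negative (opposite of gear 3)
  gear 5: meshes with gear 4 -> depth 5 -> positive (opposite of gear 4)
  gear 6: meshes with gear 5 -> depth 6 -> negative (opposite of gear 5)
Queried indices 1, 4, 5 -> positive, negative, positive

Answer: positive negative positive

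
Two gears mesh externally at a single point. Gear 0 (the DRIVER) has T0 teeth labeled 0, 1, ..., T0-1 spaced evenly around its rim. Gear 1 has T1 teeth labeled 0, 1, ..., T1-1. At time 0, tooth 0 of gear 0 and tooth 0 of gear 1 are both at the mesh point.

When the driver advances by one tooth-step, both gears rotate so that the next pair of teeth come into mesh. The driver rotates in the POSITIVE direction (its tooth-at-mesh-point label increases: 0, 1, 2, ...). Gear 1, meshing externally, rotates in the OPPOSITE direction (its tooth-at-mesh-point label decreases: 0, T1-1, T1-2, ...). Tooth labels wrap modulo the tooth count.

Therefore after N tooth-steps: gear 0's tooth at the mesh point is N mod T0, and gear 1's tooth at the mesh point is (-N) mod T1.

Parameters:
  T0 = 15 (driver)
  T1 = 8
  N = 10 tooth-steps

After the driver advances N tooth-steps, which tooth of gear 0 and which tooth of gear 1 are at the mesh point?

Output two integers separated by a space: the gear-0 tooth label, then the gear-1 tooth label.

Gear 0 (driver, T0=15): tooth at mesh = N mod T0
  10 = 0 * 15 + 10, so 10 mod 15 = 10
  gear 0 tooth = 10
Gear 1 (driven, T1=8): tooth at mesh = (-N) mod T1
  10 = 1 * 8 + 2, so 10 mod 8 = 2
  (-10) mod 8 = (-2) mod 8 = 8 - 2 = 6
Mesh after 10 steps: gear-0 tooth 10 meets gear-1 tooth 6

Answer: 10 6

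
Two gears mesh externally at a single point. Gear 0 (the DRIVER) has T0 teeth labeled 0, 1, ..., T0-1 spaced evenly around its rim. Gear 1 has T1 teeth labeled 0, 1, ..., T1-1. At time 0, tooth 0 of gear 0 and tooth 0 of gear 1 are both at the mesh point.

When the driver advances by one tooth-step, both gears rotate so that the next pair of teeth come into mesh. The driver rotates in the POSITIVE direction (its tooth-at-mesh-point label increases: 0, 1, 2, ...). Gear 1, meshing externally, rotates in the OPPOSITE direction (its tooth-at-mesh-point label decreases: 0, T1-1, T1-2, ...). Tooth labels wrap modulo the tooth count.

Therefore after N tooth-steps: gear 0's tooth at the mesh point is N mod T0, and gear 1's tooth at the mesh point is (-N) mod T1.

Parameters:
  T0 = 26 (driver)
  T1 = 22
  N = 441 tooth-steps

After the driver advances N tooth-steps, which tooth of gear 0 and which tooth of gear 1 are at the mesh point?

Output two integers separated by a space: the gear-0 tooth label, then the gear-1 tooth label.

Answer: 25 21

Derivation:
Gear 0 (driver, T0=26): tooth at mesh = N mod T0
  441 = 16 * 26 + 25, so 441 mod 26 = 25
  gear 0 tooth = 25
Gear 1 (driven, T1=22): tooth at mesh = (-N) mod T1
  441 = 20 * 22 + 1, so 441 mod 22 = 1
  (-441) mod 22 = (-1) mod 22 = 22 - 1 = 21
Mesh after 441 steps: gear-0 tooth 25 meets gear-1 tooth 21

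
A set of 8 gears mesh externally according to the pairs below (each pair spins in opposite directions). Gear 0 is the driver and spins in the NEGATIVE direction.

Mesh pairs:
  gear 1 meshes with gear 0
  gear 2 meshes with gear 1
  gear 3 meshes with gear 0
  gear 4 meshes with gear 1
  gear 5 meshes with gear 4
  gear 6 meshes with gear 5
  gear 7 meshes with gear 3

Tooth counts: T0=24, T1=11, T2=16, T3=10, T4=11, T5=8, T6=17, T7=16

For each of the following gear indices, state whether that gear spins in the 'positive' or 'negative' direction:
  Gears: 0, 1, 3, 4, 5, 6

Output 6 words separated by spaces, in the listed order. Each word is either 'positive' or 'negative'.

Gear 0 (driver): negative (depth 0)
  gear 1: meshes with gear 0 -> depth 1 -> positive (opposite of gear 0)
  gear 2: meshes with gear 1 -> depth 2 -> negative (opposite of gear 1)
  gear 3: meshes with gear 0 -> depth 1 -> positive (opposite of gear 0)
  gear 4: meshes with gear 1 -> depth 2 -> negative (opposite of gear 1)
  gear 5: meshes with gear 4 -> depth 3 -> positive (opposite of gear 4)
  gear 6: meshes with gear 5 -> depth 4 -> negative (opposite of gear 5)
  gear 7: meshes with gear 3 -> depth 2 -> negative (opposite of gear 3)
Queried indices 0, 1, 3, 4, 5, 6 -> negative, positive, positive, negative, positive, negative

Answer: negative positive positive negative positive negative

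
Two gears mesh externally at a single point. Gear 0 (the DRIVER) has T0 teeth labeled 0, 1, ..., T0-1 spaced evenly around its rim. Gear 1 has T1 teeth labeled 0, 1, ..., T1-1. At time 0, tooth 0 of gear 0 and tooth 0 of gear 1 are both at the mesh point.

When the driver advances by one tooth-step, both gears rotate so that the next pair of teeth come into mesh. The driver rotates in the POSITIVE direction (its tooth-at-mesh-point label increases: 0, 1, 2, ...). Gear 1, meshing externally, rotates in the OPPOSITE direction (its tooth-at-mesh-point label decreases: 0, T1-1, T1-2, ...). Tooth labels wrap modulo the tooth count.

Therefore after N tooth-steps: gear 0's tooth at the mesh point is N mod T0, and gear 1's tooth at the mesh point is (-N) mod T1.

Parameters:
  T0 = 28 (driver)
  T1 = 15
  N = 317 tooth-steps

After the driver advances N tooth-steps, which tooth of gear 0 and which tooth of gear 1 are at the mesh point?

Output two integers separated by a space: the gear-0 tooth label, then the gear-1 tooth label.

Answer: 9 13

Derivation:
Gear 0 (driver, T0=28): tooth at mesh = N mod T0
  317 = 11 * 28 + 9, so 317 mod 28 = 9
  gear 0 tooth = 9
Gear 1 (driven, T1=15): tooth at mesh = (-N) mod T1
  317 = 21 * 15 + 2, so 317 mod 15 = 2
  (-317) mod 15 = (-2) mod 15 = 15 - 2 = 13
Mesh after 317 steps: gear-0 tooth 9 meets gear-1 tooth 13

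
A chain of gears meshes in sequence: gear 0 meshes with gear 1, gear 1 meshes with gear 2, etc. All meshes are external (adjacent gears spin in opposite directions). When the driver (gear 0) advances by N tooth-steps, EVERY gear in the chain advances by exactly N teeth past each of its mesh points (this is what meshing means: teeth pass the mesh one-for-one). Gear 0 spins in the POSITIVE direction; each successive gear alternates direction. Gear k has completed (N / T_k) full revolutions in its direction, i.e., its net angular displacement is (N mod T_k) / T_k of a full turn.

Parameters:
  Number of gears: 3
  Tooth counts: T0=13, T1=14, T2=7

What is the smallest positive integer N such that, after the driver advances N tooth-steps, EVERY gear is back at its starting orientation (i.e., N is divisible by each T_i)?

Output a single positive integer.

Gear k returns to start when N is a multiple of T_k.
All gears at start simultaneously when N is a common multiple of [13, 14, 7]; the smallest such N is lcm(13, 14, 7).
Start: lcm = T0 = 13
Fold in T1=14: gcd(13, 14) = 1; lcm(13, 14) = 13 * 14 / 1 = 182 / 1 = 182
Fold in T2=7: gcd(182, 7) = 7; lcm(182, 7) = 182 * 7 / 7 = 1274 / 7 = 182
Full cycle length = 182

Answer: 182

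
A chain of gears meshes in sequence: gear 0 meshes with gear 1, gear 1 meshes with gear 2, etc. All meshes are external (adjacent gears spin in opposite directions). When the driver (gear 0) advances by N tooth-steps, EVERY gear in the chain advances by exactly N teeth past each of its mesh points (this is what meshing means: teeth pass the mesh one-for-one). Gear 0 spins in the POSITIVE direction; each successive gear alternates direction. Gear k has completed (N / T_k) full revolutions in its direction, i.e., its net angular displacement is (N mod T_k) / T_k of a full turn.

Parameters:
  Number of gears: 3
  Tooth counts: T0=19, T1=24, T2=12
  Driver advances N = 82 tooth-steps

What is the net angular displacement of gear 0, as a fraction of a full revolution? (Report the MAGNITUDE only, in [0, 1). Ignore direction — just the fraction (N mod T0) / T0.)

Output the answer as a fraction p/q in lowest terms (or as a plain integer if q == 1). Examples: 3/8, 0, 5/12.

Chain of 3 gears, tooth counts: [19, 24, 12]
  gear 0: T0=19, direction=positive, advance = 82 mod 19 = 6 teeth = 6/19 turn
  gear 1: T1=24, direction=negative, advance = 82 mod 24 = 10 teeth = 10/24 turn
  gear 2: T2=12, direction=positive, advance = 82 mod 12 = 10 teeth = 10/12 turn
Gear 0: 82 mod 19 = 6
Fraction = 6 / 19 = 6/19 (gcd(6,19)=1) = 6/19

Answer: 6/19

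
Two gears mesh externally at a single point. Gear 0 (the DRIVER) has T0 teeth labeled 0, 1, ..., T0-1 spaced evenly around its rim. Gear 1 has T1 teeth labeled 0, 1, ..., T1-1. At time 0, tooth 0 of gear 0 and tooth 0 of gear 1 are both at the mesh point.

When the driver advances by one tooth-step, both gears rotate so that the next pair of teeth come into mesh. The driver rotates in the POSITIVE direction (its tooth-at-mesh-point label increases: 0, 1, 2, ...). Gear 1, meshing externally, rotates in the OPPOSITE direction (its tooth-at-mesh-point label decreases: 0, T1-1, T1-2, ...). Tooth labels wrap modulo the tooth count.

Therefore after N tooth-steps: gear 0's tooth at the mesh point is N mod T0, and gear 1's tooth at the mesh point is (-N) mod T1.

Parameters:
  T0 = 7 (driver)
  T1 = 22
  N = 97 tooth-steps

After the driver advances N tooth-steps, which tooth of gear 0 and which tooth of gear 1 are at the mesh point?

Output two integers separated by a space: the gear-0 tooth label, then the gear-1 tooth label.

Answer: 6 13

Derivation:
Gear 0 (driver, T0=7): tooth at mesh = N mod T0
  97 = 13 * 7 + 6, so 97 mod 7 = 6
  gear 0 tooth = 6
Gear 1 (driven, T1=22): tooth at mesh = (-N) mod T1
  97 = 4 * 22 + 9, so 97 mod 22 = 9
  (-97) mod 22 = (-9) mod 22 = 22 - 9 = 13
Mesh after 97 steps: gear-0 tooth 6 meets gear-1 tooth 13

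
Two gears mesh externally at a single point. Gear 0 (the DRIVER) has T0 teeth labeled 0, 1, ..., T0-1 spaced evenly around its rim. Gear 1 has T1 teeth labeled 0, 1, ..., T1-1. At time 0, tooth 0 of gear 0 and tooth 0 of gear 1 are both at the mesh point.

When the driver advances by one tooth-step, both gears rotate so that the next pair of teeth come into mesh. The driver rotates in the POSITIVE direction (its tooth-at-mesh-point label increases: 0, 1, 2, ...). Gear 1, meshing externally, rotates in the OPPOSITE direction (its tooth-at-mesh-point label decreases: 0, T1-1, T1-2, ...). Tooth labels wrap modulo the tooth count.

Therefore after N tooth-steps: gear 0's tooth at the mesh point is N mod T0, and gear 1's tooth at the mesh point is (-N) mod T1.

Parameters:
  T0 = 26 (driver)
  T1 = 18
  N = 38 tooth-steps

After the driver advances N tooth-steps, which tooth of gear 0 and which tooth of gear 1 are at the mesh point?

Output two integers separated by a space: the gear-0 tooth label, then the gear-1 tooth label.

Gear 0 (driver, T0=26): tooth at mesh = N mod T0
  38 = 1 * 26 + 12, so 38 mod 26 = 12
  gear 0 tooth = 12
Gear 1 (driven, T1=18): tooth at mesh = (-N) mod T1
  38 = 2 * 18 + 2, so 38 mod 18 = 2
  (-38) mod 18 = (-2) mod 18 = 18 - 2 = 16
Mesh after 38 steps: gear-0 tooth 12 meets gear-1 tooth 16

Answer: 12 16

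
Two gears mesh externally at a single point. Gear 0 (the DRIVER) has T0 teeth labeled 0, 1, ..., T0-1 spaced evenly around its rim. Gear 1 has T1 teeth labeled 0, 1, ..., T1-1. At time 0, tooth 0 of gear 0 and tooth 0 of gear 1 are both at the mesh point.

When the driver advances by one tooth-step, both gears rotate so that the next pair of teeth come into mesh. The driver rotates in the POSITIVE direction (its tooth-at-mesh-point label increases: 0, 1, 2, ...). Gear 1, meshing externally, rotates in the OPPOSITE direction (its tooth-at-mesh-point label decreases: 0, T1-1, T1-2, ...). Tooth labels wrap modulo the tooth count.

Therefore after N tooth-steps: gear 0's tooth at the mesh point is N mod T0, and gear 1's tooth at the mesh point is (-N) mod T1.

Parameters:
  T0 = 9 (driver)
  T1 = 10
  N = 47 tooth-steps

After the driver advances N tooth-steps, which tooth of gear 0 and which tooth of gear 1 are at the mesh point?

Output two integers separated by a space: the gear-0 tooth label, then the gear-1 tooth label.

Answer: 2 3

Derivation:
Gear 0 (driver, T0=9): tooth at mesh = N mod T0
  47 = 5 * 9 + 2, so 47 mod 9 = 2
  gear 0 tooth = 2
Gear 1 (driven, T1=10): tooth at mesh = (-N) mod T1
  47 = 4 * 10 + 7, so 47 mod 10 = 7
  (-47) mod 10 = (-7) mod 10 = 10 - 7 = 3
Mesh after 47 steps: gear-0 tooth 2 meets gear-1 tooth 3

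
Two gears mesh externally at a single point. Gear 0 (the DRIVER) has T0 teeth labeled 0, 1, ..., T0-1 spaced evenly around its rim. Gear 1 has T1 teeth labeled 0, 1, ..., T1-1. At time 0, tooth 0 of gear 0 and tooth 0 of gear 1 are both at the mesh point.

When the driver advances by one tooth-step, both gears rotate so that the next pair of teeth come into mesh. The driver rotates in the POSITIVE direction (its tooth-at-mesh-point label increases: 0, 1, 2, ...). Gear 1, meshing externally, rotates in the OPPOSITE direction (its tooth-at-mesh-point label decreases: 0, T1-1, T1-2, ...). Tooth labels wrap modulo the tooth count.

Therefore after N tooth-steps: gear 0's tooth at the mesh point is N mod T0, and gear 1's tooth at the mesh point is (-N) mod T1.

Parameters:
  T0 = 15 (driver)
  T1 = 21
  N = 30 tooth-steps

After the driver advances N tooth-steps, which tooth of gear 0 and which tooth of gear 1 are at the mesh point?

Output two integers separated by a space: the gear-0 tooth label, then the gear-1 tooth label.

Answer: 0 12

Derivation:
Gear 0 (driver, T0=15): tooth at mesh = N mod T0
  30 = 2 * 15 + 0, so 30 mod 15 = 0
  gear 0 tooth = 0
Gear 1 (driven, T1=21): tooth at mesh = (-N) mod T1
  30 = 1 * 21 + 9, so 30 mod 21 = 9
  (-30) mod 21 = (-9) mod 21 = 21 - 9 = 12
Mesh after 30 steps: gear-0 tooth 0 meets gear-1 tooth 12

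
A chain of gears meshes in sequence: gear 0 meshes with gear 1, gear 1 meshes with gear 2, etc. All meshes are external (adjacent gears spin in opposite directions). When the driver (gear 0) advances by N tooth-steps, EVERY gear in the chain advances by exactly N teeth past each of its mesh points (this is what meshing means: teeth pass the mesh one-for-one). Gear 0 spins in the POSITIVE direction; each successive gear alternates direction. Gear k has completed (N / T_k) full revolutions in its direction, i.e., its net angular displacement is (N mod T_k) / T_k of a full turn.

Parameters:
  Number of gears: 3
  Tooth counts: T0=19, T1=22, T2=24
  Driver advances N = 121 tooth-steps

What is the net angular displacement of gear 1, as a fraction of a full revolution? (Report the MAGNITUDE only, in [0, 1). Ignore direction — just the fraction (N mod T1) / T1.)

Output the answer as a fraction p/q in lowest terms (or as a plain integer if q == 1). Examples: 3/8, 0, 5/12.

Answer: 1/2

Derivation:
Chain of 3 gears, tooth counts: [19, 22, 24]
  gear 0: T0=19, direction=positive, advance = 121 mod 19 = 7 teeth = 7/19 turn
  gear 1: T1=22, direction=negative, advance = 121 mod 22 = 11 teeth = 11/22 turn
  gear 2: T2=24, direction=positive, advance = 121 mod 24 = 1 teeth = 1/24 turn
Gear 1: 121 mod 22 = 11
Fraction = 11 / 22 = 1/2 (gcd(11,22)=11) = 1/2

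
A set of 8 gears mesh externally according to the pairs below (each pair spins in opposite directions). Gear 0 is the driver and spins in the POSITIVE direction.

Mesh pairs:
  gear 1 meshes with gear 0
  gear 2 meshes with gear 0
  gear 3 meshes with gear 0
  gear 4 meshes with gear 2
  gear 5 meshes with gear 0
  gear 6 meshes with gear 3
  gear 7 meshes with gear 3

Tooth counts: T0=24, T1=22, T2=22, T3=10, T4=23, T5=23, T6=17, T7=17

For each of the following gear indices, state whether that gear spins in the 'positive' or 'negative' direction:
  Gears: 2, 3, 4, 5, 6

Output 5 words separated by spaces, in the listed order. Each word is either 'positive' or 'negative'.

Gear 0 (driver): positive (depth 0)
  gear 1: meshes with gear 0 -> depth 1 -> negative (opposite of gear 0)
  gear 2: meshes with gear 0 -> depth 1 -> negative (opposite of gear 0)
  gear 3: meshes with gear 0 -> depth 1 -> negative (opposite of gear 0)
  gear 4: meshes with gear 2 -> depth 2 -> positive (opposite of gear 2)
  gear 5: meshes with gear 0 -> depth 1 -> negative (opposite of gear 0)
  gear 6: meshes with gear 3 -> depth 2 -> positive (opposite of gear 3)
  gear 7: meshes with gear 3 -> depth 2 -> positive (opposite of gear 3)
Queried indices 2, 3, 4, 5, 6 -> negative, negative, positive, negative, positive

Answer: negative negative positive negative positive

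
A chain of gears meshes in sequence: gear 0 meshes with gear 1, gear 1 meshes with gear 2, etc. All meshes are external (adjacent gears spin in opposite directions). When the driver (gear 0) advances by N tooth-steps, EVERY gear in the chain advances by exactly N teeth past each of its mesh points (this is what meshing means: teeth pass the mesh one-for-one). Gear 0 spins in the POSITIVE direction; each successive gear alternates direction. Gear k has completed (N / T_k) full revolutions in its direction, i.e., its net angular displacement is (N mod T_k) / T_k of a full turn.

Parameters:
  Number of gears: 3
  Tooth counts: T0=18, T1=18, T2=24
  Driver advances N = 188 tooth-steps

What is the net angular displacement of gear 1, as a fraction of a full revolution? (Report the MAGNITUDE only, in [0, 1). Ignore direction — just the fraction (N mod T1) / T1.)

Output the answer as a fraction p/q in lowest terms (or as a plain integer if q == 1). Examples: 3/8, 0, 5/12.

Answer: 4/9

Derivation:
Chain of 3 gears, tooth counts: [18, 18, 24]
  gear 0: T0=18, direction=positive, advance = 188 mod 18 = 8 teeth = 8/18 turn
  gear 1: T1=18, direction=negative, advance = 188 mod 18 = 8 teeth = 8/18 turn
  gear 2: T2=24, direction=positive, advance = 188 mod 24 = 20 teeth = 20/24 turn
Gear 1: 188 mod 18 = 8
Fraction = 8 / 18 = 4/9 (gcd(8,18)=2) = 4/9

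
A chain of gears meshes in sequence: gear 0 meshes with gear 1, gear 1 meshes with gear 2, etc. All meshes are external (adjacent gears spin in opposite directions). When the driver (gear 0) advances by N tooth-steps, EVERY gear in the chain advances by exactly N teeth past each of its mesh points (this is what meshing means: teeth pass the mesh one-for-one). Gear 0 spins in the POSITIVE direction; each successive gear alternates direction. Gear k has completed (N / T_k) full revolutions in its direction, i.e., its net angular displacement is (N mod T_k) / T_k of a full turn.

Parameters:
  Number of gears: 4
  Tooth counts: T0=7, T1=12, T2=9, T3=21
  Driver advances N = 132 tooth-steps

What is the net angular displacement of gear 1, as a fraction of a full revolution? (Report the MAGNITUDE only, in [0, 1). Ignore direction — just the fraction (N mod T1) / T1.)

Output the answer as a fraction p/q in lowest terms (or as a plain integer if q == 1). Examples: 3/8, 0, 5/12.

Answer: 0

Derivation:
Chain of 4 gears, tooth counts: [7, 12, 9, 21]
  gear 0: T0=7, direction=positive, advance = 132 mod 7 = 6 teeth = 6/7 turn
  gear 1: T1=12, direction=negative, advance = 132 mod 12 = 0 teeth = 0/12 turn
  gear 2: T2=9, direction=positive, advance = 132 mod 9 = 6 teeth = 6/9 turn
  gear 3: T3=21, direction=negative, advance = 132 mod 21 = 6 teeth = 6/21 turn
Gear 1: 132 mod 12 = 0
Fraction = 0 / 12 = 0/1 (gcd(0,12)=12) = 0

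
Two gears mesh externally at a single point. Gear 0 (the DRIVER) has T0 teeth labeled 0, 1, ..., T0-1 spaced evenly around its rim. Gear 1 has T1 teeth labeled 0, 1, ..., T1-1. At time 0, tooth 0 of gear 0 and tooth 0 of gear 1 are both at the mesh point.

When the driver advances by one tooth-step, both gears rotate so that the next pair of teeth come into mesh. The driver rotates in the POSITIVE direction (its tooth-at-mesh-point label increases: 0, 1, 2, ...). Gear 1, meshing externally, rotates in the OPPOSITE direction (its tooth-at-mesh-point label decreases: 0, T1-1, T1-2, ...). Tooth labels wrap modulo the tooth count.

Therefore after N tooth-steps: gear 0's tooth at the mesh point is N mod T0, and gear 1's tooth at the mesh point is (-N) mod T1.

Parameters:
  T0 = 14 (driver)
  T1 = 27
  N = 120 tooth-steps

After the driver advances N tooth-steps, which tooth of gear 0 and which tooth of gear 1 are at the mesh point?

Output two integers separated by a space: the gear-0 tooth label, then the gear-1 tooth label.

Answer: 8 15

Derivation:
Gear 0 (driver, T0=14): tooth at mesh = N mod T0
  120 = 8 * 14 + 8, so 120 mod 14 = 8
  gear 0 tooth = 8
Gear 1 (driven, T1=27): tooth at mesh = (-N) mod T1
  120 = 4 * 27 + 12, so 120 mod 27 = 12
  (-120) mod 27 = (-12) mod 27 = 27 - 12 = 15
Mesh after 120 steps: gear-0 tooth 8 meets gear-1 tooth 15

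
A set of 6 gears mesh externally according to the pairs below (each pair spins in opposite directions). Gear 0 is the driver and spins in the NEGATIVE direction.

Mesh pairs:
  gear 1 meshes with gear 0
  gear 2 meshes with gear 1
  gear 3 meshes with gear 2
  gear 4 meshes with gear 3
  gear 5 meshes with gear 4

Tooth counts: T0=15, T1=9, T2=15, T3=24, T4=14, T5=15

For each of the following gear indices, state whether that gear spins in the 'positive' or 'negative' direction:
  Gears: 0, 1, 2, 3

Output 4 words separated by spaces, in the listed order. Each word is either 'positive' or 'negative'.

Answer: negative positive negative positive

Derivation:
Gear 0 (driver): negative (depth 0)
  gear 1: meshes with gear 0 -> depth 1 -> positive (opposite of gear 0)
  gear 2: meshes with gear 1 -> depth 2 -> negative (opposite of gear 1)
  gear 3: meshes with gear 2 -> depth 3 -> positive (opposite of gear 2)
  gear 4: meshes with gear 3 -> depth 4 -> negative (opposite of gear 3)
  gear 5: meshes with gear 4 -> depth 5 -> positive (opposite of gear 4)
Queried indices 0, 1, 2, 3 -> negative, positive, negative, positive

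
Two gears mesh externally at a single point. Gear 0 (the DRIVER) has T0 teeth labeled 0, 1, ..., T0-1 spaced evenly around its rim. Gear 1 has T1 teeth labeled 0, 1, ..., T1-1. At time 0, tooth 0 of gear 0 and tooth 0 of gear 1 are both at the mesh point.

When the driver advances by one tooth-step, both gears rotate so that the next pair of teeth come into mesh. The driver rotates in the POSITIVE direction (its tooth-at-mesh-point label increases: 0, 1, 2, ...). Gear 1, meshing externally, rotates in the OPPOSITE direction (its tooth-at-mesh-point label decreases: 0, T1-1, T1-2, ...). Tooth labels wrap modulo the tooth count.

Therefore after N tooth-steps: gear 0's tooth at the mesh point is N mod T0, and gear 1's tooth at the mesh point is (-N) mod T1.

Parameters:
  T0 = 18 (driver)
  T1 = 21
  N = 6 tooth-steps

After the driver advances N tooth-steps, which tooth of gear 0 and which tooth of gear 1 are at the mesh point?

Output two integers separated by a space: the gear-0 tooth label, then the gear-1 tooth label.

Answer: 6 15

Derivation:
Gear 0 (driver, T0=18): tooth at mesh = N mod T0
  6 = 0 * 18 + 6, so 6 mod 18 = 6
  gear 0 tooth = 6
Gear 1 (driven, T1=21): tooth at mesh = (-N) mod T1
  6 = 0 * 21 + 6, so 6 mod 21 = 6
  (-6) mod 21 = (-6) mod 21 = 21 - 6 = 15
Mesh after 6 steps: gear-0 tooth 6 meets gear-1 tooth 15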